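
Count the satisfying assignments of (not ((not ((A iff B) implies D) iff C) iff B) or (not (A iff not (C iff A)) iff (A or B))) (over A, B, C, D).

A | B | C | D || (A iff B) | ((A iff B) implies D) | not ((A iff B) implies D) | (C iff A) | not (C iff A) | (A iff not (C iff A)) | not (A iff not (C iff A)) | (A or B) | φ
T | T | T | T ||     T     |           T           |             F             |     T     |       F       |           F           |             T             |    T     | T
T | T | T | F ||     T     |           F           |             T             |     T     |       F       |           F           |             T             |    T     | T
T | T | F | T ||     T     |           T           |             F             |     F     |       T       |           T           |             F             |    T     | F
T | T | F | F ||     T     |           F           |             T             |     F     |       T       |           T           |             F             |    T     | T
T | F | T | T ||     F     |           T           |             F             |     T     |       F       |           F           |             T             |    T     | T
T | F | T | F ||     F     |           T           |             F             |     T     |       F       |           F           |             T             |    T     | T
T | F | F | T ||     F     |           T           |             F             |     F     |       T       |           T           |             F             |    T     | T
T | F | F | F ||     F     |           T           |             F             |     F     |       T       |           T           |             F             |    T     | T
F | T | T | T ||     F     |           T           |             F             |     F     |       T       |           F           |             T             |    T     | T
F | T | T | F ||     F     |           T           |             F             |     F     |       T       |           F           |             T             |    T     | T
F | T | F | T ||     F     |           T           |             F             |     T     |       F       |           T           |             F             |    T     | F
F | T | F | F ||     F     |           T           |             F             |     T     |       F       |           T           |             F             |    T     | F
F | F | T | T ||     T     |           T           |             F             |     F     |       T       |           F           |             T             |    F     | F
F | F | T | F ||     T     |           F           |             T             |     F     |       T       |           F           |             T             |    F     | T
F | F | F | T ||     T     |           T           |             F             |     T     |       F       |           T           |             F             |    F     | T
F | F | F | F ||     T     |           F           |             T             |     T     |       F       |           T           |             F             |    F     | T
The formula is true on 12 of the 16 rows.

12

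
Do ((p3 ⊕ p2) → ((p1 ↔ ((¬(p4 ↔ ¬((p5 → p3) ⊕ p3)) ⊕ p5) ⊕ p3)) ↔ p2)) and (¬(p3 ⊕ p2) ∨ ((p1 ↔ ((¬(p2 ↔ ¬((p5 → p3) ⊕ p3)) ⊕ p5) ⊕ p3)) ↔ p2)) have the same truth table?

  p1     p2     p3     p4     p5   |    φ      ψ  
 True   True   True   True   True  |   True   True
 True   True   True   True  False  |   True   True
 True   True   True  False   True  |   True   True
 True   True   True  False  False  |   True   True
 True   True  False   True   True  |   True   True
 True   True  False   True  False  |   True   True
 True   True  False  False   True  |  False   True
 True   True  False  False  False  |  False   True
 True  False   True   True   True  |   True  False
 True  False   True   True  False  |  False   True
 True  False   True  False   True  |  False  False
 True  False   True  False  False  |   True   True
 True  False  False   True   True  |   True   True
 True  False  False   True  False  |   True   True
 True  False  False  False   True  |   True   True
 True  False  False  False  False  |   True   True
False   True   True   True   True  |   True   True
False   True   True   True  False  |   True   True
False   True   True  False   True  |   True   True
False   True   True  False  False  |   True   True
False   True  False   True   True  |  False  False
False   True  False   True  False  |  False  False
False   True  False  False   True  |   True  False
False   True  False  False  False  |   True  False
False  False   True   True   True  |  False   True
False  False   True   True  False  |   True  False
False  False   True  False   True  |   True   True
False  False   True  False  False  |  False  False
False  False  False   True   True  |   True   True
False  False  False   True  False  |   True   True
False  False  False  False   True  |   True   True
False  False  False  False  False  |   True   True
The columns differ at p1=True, p2=True, p3=False, p4=False, p5=True (φ=False, ψ=True), so they are not equivalent.

not equivalent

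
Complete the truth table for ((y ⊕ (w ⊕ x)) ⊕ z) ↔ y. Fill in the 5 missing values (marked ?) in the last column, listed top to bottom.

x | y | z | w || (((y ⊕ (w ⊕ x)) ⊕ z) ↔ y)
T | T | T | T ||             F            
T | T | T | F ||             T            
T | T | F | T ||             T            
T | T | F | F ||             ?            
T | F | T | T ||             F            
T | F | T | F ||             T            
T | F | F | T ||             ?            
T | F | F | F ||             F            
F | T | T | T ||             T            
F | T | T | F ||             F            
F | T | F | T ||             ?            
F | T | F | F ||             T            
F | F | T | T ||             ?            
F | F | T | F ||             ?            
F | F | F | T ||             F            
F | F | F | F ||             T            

Row x=T, y=T, z=F, w=F: ((y ⊕ (w ⊕ x)) ⊕ z) = F, so (((y ⊕ (w ⊕ x)) ⊕ z) ↔ y) = F.
Row x=T, y=F, z=F, w=T: ((y ⊕ (w ⊕ x)) ⊕ z) = F, so (((y ⊕ (w ⊕ x)) ⊕ z) ↔ y) = T.
Row x=F, y=T, z=F, w=T: ((y ⊕ (w ⊕ x)) ⊕ z) = F, so (((y ⊕ (w ⊕ x)) ⊕ z) ↔ y) = F.
Row x=F, y=F, z=T, w=T: ((y ⊕ (w ⊕ x)) ⊕ z) = F, so (((y ⊕ (w ⊕ x)) ⊕ z) ↔ y) = T.
Row x=F, y=F, z=T, w=F: ((y ⊕ (w ⊕ x)) ⊕ z) = T, so (((y ⊕ (w ⊕ x)) ⊕ z) ↔ y) = F.

F, T, F, T, F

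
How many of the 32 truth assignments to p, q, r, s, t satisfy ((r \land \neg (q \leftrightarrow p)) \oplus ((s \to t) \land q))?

14

p  q  r  s  t  |  φ
T  T  T  T  T  |  T
T  T  T  T  F  |  F
T  T  T  F  T  |  T
T  T  T  F  F  |  T
T  T  F  T  T  |  T
T  T  F  T  F  |  F
T  T  F  F  T  |  T
T  T  F  F  F  |  T
T  F  T  T  T  |  T
T  F  T  T  F  |  T
T  F  T  F  T  |  T
T  F  T  F  F  |  T
T  F  F  T  T  |  F
T  F  F  T  F  |  F
T  F  F  F  T  |  F
T  F  F  F  F  |  F
F  T  T  T  T  |  F
F  T  T  T  F  |  T
F  T  T  F  T  |  F
F  T  T  F  F  |  F
F  T  F  T  T  |  T
F  T  F  T  F  |  F
F  T  F  F  T  |  T
F  T  F  F  F  |  T
F  F  T  T  T  |  F
F  F  T  T  F  |  F
F  F  T  F  T  |  F
F  F  T  F  F  |  F
F  F  F  T  T  |  F
F  F  F  T  F  |  F
F  F  F  F  T  |  F
F  F  F  F  F  |  F
The formula is true on 14 of the 32 rows.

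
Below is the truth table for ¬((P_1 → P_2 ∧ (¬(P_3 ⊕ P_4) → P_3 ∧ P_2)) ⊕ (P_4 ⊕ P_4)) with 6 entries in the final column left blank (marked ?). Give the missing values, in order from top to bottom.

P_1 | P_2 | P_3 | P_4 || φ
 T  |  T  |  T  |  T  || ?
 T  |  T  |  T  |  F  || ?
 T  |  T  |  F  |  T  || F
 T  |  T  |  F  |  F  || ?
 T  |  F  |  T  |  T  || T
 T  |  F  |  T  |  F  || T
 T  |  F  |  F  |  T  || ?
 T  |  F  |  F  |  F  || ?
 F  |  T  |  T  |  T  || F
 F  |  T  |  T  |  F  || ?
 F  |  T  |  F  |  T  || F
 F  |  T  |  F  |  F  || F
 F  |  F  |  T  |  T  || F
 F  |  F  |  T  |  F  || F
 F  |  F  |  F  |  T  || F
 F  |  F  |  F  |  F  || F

F, F, T, T, T, F

Row P_1=T, P_2=T, P_3=T, P_4=T: (P_1 → P_2 ∧ (¬(P_3 ⊕ P_4) → P_3 ∧ P_2)) = T, (P_4 ⊕ P_4) = F, ((P_1 → P_2 ∧ (¬(P_3 ⊕ P_4) → P_3 ∧ P_2)) ⊕ (P_4 ⊕ P_4)) = T, so the formula = F.
Row P_1=T, P_2=T, P_3=T, P_4=F: (P_1 → P_2 ∧ (¬(P_3 ⊕ P_4) → P_3 ∧ P_2)) = T, (P_4 ⊕ P_4) = F, ((P_1 → P_2 ∧ (¬(P_3 ⊕ P_4) → P_3 ∧ P_2)) ⊕ (P_4 ⊕ P_4)) = T, so the formula = F.
Row P_1=T, P_2=T, P_3=F, P_4=F: (P_1 → P_2 ∧ (¬(P_3 ⊕ P_4) → P_3 ∧ P_2)) = F, (P_4 ⊕ P_4) = F, ((P_1 → P_2 ∧ (¬(P_3 ⊕ P_4) → P_3 ∧ P_2)) ⊕ (P_4 ⊕ P_4)) = F, so the formula = T.
Row P_1=T, P_2=F, P_3=F, P_4=T: (P_1 → P_2 ∧ (¬(P_3 ⊕ P_4) → P_3 ∧ P_2)) = F, (P_4 ⊕ P_4) = F, ((P_1 → P_2 ∧ (¬(P_3 ⊕ P_4) → P_3 ∧ P_2)) ⊕ (P_4 ⊕ P_4)) = F, so the formula = T.
Row P_1=T, P_2=F, P_3=F, P_4=F: (P_1 → P_2 ∧ (¬(P_3 ⊕ P_4) → P_3 ∧ P_2)) = F, (P_4 ⊕ P_4) = F, ((P_1 → P_2 ∧ (¬(P_3 ⊕ P_4) → P_3 ∧ P_2)) ⊕ (P_4 ⊕ P_4)) = F, so the formula = T.
Row P_1=F, P_2=T, P_3=T, P_4=F: (P_1 → P_2 ∧ (¬(P_3 ⊕ P_4) → P_3 ∧ P_2)) = T, (P_4 ⊕ P_4) = F, ((P_1 → P_2 ∧ (¬(P_3 ⊕ P_4) → P_3 ∧ P_2)) ⊕ (P_4 ⊕ P_4)) = T, so the formula = F.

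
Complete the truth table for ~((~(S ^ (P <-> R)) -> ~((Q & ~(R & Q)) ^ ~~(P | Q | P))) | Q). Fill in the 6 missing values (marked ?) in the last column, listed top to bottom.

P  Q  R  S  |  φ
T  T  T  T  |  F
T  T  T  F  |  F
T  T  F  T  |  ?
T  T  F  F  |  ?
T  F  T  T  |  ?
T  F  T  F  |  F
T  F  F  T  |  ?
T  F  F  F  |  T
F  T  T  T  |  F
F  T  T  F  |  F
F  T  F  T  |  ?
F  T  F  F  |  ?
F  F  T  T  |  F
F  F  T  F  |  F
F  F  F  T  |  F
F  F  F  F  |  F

Row P=T, Q=T, R=F, S=T: (~(S ^ (P <-> R)) -> ~((Q & ~(R & Q)) ^ ~~(P | Q | P))) = T, ((~(S ^ (P <-> R)) -> ~((Q & ~(R & Q)) ^ ~~(P | Q | P))) | Q) = T, so the formula = F.
Row P=T, Q=T, R=F, S=F: (~(S ^ (P <-> R)) -> ~((Q & ~(R & Q)) ^ ~~(P | Q | P))) = T, ((~(S ^ (P <-> R)) -> ~((Q & ~(R & Q)) ^ ~~(P | Q | P))) | Q) = T, so the formula = F.
Row P=T, Q=F, R=T, S=T: (~(S ^ (P <-> R)) -> ~((Q & ~(R & Q)) ^ ~~(P | Q | P))) = F, ((~(S ^ (P <-> R)) -> ~((Q & ~(R & Q)) ^ ~~(P | Q | P))) | Q) = F, so the formula = T.
Row P=T, Q=F, R=F, S=T: (~(S ^ (P <-> R)) -> ~((Q & ~(R & Q)) ^ ~~(P | Q | P))) = T, ((~(S ^ (P <-> R)) -> ~((Q & ~(R & Q)) ^ ~~(P | Q | P))) | Q) = T, so the formula = F.
Row P=F, Q=T, R=F, S=T: (~(S ^ (P <-> R)) -> ~((Q & ~(R & Q)) ^ ~~(P | Q | P))) = T, ((~(S ^ (P <-> R)) -> ~((Q & ~(R & Q)) ^ ~~(P | Q | P))) | Q) = T, so the formula = F.
Row P=F, Q=T, R=F, S=F: (~(S ^ (P <-> R)) -> ~((Q & ~(R & Q)) ^ ~~(P | Q | P))) = T, ((~(S ^ (P <-> R)) -> ~((Q & ~(R & Q)) ^ ~~(P | Q | P))) | Q) = T, so the formula = F.

F, F, T, F, F, F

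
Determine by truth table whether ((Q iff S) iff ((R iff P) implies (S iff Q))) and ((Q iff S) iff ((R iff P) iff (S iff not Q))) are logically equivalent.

  P   |   Q   |   R   |   S   |   φ   |   ψ  
----- | ----- | ----- | ----- | ----- | -----
 True |  True |  True |  True |  True | False
 True |  True |  True | False |  True | False
 True |  True | False |  True |  True |  True
 True |  True | False | False | False |  True
 True | False |  True |  True |  True | False
 True | False |  True | False |  True | False
 True | False | False |  True | False |  True
 True | False | False | False |  True |  True
False |  True |  True |  True |  True |  True
False |  True |  True | False | False |  True
False |  True | False |  True |  True | False
False |  True | False | False |  True | False
False | False |  True |  True | False |  True
False | False |  True | False |  True |  True
False | False | False |  True |  True | False
False | False | False | False |  True | False
The columns differ at P=True, Q=True, R=True, S=True (φ=True, ψ=False), so they are not equivalent.

not equivalent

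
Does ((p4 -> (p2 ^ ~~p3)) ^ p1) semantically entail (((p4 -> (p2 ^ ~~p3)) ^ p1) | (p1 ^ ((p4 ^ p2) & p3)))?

  p1  |   p2  |   p3  |   p4  ||   φ   |   ψ  
 True |  True |  True |  True ||  True |  True
 True |  True |  True | False || False | False
 True |  True | False |  True || False |  True
 True |  True | False | False || False |  True
 True | False |  True |  True || False | False
 True | False |  True | False || False |  True
 True | False | False |  True ||  True |  True
 True | False | False | False || False |  True
False |  True |  True |  True || False | False
False |  True |  True | False ||  True |  True
False |  True | False |  True ||  True |  True
False |  True | False | False ||  True |  True
False | False |  True |  True ||  True |  True
False | False |  True | False ||  True |  True
False | False | False |  True || False | False
False | False | False | False ||  True |  True
In every row where φ is true, ψ is also true, so φ ⊨ ψ.

yes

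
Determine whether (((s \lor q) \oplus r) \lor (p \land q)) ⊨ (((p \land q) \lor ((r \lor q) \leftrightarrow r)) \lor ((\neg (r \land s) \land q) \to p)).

p  q  r  s  |  φ  ψ
T  T  T  T  |  T  T
T  T  T  F  |  T  T
T  T  F  T  |  T  T
T  T  F  F  |  T  T
T  F  T  T  |  F  T
T  F  T  F  |  T  T
T  F  F  T  |  T  T
T  F  F  F  |  F  T
F  T  T  T  |  F  T
F  T  T  F  |  F  T
F  T  F  T  |  T  F
F  T  F  F  |  T  F
F  F  T  T  |  F  T
F  F  T  F  |  T  T
F  F  F  T  |  T  T
F  F  F  F  |  F  T
At p=F, q=T, r=F, s=T we have φ true but ψ false, so φ does not entail ψ.

no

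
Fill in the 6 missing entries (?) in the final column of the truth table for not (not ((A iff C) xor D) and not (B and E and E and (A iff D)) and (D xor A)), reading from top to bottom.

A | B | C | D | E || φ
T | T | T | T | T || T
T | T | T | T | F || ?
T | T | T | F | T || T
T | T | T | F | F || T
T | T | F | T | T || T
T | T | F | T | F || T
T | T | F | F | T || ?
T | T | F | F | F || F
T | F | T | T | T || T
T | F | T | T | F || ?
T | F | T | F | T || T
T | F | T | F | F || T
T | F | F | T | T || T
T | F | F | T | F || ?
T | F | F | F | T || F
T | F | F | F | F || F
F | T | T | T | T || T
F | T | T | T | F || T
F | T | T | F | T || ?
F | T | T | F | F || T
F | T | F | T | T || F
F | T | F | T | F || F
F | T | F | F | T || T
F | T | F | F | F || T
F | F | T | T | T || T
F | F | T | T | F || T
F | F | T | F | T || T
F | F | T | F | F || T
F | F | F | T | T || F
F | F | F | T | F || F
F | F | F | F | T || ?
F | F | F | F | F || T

T, F, T, T, T, T

Row A=T, B=T, C=T, D=T, E=F: not ((A iff C) xor D) = T, not (B and E and E and (A iff D)) = T, (D xor A) = F, (not ((A iff C) xor D) and not (B and E and E and (A iff D)) and (D xor A)) = F, so the formula = T.
Row A=T, B=T, C=F, D=F, E=T: not ((A iff C) xor D) = T, not (B and E and E and (A iff D)) = T, (D xor A) = T, (not ((A iff C) xor D) and not (B and E and E and (A iff D)) and (D xor A)) = T, so the formula = F.
Row A=T, B=F, C=T, D=T, E=F: not ((A iff C) xor D) = T, not (B and E and E and (A iff D)) = T, (D xor A) = F, (not ((A iff C) xor D) and not (B and E and E and (A iff D)) and (D xor A)) = F, so the formula = T.
Row A=T, B=F, C=F, D=T, E=F: not ((A iff C) xor D) = F, not (B and E and E and (A iff D)) = T, (D xor A) = F, (not ((A iff C) xor D) and not (B and E and E and (A iff D)) and (D xor A)) = F, so the formula = T.
Row A=F, B=T, C=T, D=F, E=T: not ((A iff C) xor D) = T, not (B and E and E and (A iff D)) = F, (D xor A) = F, (not ((A iff C) xor D) and not (B and E and E and (A iff D)) and (D xor A)) = F, so the formula = T.
Row A=F, B=F, C=F, D=F, E=T: not ((A iff C) xor D) = F, not (B and E and E and (A iff D)) = T, (D xor A) = F, (not ((A iff C) xor D) and not (B and E and E and (A iff D)) and (D xor A)) = F, so the formula = T.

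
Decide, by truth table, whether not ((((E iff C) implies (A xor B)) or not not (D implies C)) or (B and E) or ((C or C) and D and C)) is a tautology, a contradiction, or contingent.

  A      B      C      D      E    |    φ  
False  False  False  False  False  |  False
False  False  False  False   True  |  False
False  False  False   True  False  |   True
False  False  False   True   True  |  False
False  False   True  False  False  |  False
False  False   True  False   True  |  False
False  False   True   True  False  |  False
False  False   True   True   True  |  False
False   True  False  False  False  |  False
False   True  False  False   True  |  False
False   True  False   True  False  |  False
False   True  False   True   True  |  False
False   True   True  False  False  |  False
False   True   True  False   True  |  False
False   True   True   True  False  |  False
False   True   True   True   True  |  False
 True  False  False  False  False  |  False
 True  False  False  False   True  |  False
 True  False  False   True  False  |  False
 True  False  False   True   True  |  False
 True  False   True  False  False  |  False
 True  False   True  False   True  |  False
 True  False   True   True  False  |  False
 True  False   True   True   True  |  False
 True   True  False  False  False  |  False
 True   True  False  False   True  |  False
 True   True  False   True  False  |   True
 True   True  False   True   True  |  False
 True   True   True  False  False  |  False
 True   True   True  False   True  |  False
 True   True   True   True  False  |  False
 True   True   True   True   True  |  False
2 of 32 rows are True, so the formula is contingent.

contingent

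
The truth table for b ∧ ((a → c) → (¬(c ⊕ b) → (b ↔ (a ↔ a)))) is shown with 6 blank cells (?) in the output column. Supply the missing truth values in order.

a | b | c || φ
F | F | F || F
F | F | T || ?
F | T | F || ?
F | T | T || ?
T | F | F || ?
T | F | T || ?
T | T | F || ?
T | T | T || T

F, T, T, F, F, T

Row a=F, b=F, c=T: ((a → c) → (¬(c ⊕ b) → (b ↔ (a ↔ a)))) = T, so the formula = F.
Row a=F, b=T, c=F: ((a → c) → (¬(c ⊕ b) → (b ↔ (a ↔ a)))) = T, so the formula = T.
Row a=F, b=T, c=T: ((a → c) → (¬(c ⊕ b) → (b ↔ (a ↔ a)))) = T, so the formula = T.
Row a=T, b=F, c=F: ((a → c) → (¬(c ⊕ b) → (b ↔ (a ↔ a)))) = T, so the formula = F.
Row a=T, b=F, c=T: ((a → c) → (¬(c ⊕ b) → (b ↔ (a ↔ a)))) = T, so the formula = F.
Row a=T, b=T, c=F: ((a → c) → (¬(c ⊕ b) → (b ↔ (a ↔ a)))) = T, so the formula = T.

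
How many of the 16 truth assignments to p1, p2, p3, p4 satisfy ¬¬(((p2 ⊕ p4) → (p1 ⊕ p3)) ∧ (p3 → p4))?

p1  p2  p3  p4  |  (p2 ⊕ p4)  (p1 ⊕ p3)  ((p2 ⊕ p4) → (p1 ⊕ p3))  (p3 → p4)  φ
1   1   1   1   |      0          0                 1                 1      1
1   1   1   0   |      1          0                 0                 0      0
1   1   0   1   |      0          1                 1                 1      1
1   1   0   0   |      1          1                 1                 1      1
1   0   1   1   |      1          0                 0                 1      0
1   0   1   0   |      0          0                 1                 0      0
1   0   0   1   |      1          1                 1                 1      1
1   0   0   0   |      0          1                 1                 1      1
0   1   1   1   |      0          1                 1                 1      1
0   1   1   0   |      1          1                 1                 0      0
0   1   0   1   |      0          0                 1                 1      1
0   1   0   0   |      1          0                 0                 1      0
0   0   1   1   |      1          1                 1                 1      1
0   0   1   0   |      0          1                 1                 0      0
0   0   0   1   |      1          0                 0                 1      0
0   0   0   0   |      0          0                 1                 1      1
The formula is true on 9 of the 16 rows.

9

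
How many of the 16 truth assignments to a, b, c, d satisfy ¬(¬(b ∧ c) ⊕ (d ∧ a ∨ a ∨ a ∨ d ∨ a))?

a | b | c | d || φ
T | T | T | T || F
T | T | T | F || F
T | T | F | T || T
T | T | F | F || T
T | F | T | T || T
T | F | T | F || T
T | F | F | T || T
T | F | F | F || T
F | T | T | T || F
F | T | T | F || T
F | T | F | T || T
F | T | F | F || F
F | F | T | T || T
F | F | T | F || F
F | F | F | T || T
F | F | F | F || F
The formula is true on 10 of the 16 rows.

10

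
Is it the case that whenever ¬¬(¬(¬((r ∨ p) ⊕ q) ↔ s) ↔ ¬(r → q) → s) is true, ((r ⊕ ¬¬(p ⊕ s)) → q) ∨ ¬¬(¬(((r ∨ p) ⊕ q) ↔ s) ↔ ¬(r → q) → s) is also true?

p  q  r  s  |  φ  ψ
0  0  0  0  |  1  1
0  0  0  1  |  0  1
0  0  1  0  |  1  0
0  0  1  1  |  1  1
0  1  0  0  |  0  1
0  1  0  1  |  1  1
0  1  1  0  |  1  1
0  1  1  1  |  0  1
1  0  0  0  |  0  1
1  0  0  1  |  1  1
1  0  1  0  |  1  1
1  0  1  1  |  1  0
1  1  0  0  |  1  1
1  1  0  1  |  0  1
1  1  1  0  |  1  1
1  1  1  1  |  0  1
At p=0, q=0, r=1, s=0 we have φ true but ψ false, so φ does not entail ψ.

no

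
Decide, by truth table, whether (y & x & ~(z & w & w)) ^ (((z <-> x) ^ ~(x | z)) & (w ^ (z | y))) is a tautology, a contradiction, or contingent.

contingent

x  y  z  w     (y & x)  (z & w)  ((z & w) & w)  ~((z & w) & w)  ((y & x) & ~((z & w) & w))  (z <-> x)  (x | z)  ~(x | z)  ((z <-> x) ^ ~(x | z))  (z | y)  (w ^ (z | y))  φ
F  F  F  F        F        F           F              T                     F                   T         F        T                F                F           F        F
F  F  F  T        F        F           F              T                     F                   T         F        T                F                F           T        F
F  F  T  F        F        F           F              T                     F                   F         T        F                F                T           T        F
F  F  T  T        F        T           T              F                     F                   F         T        F                F                T           F        F
F  T  F  F        F        F           F              T                     F                   T         F        T                F                T           T        F
F  T  F  T        F        F           F              T                     F                   T         F        T                F                T           F        F
F  T  T  F        F        F           F              T                     F                   F         T        F                F                T           T        F
F  T  T  T        F        T           T              F                     F                   F         T        F                F                T           F        F
T  F  F  F        F        F           F              T                     F                   F         T        F                F                F           F        F
T  F  F  T        F        F           F              T                     F                   F         T        F                F                F           T        F
T  F  T  F        F        F           F              T                     F                   T         T        F                T                T           T        T
T  F  T  T        F        T           T              F                     F                   T         T        F                T                T           F        F
T  T  F  F        T        F           F              T                     T                   F         T        F                F                T           T        T
T  T  F  T        T        F           F              T                     T                   F         T        F                F                T           F        T
T  T  T  F        T        F           F              T                     T                   T         T        F                T                T           T        F
T  T  T  T        T        T           T              F                     F                   T         T        F                T                T           F        F
3 of 16 rows are T, so the formula is contingent.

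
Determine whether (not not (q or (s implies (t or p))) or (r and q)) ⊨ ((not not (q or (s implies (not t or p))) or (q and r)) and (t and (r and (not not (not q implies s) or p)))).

p | q | r | s | t | φ | ψ
- | - | - | - | - | - | -
T | T | T | T | T | T | T
T | T | T | T | F | T | F
T | T | T | F | T | T | T
T | T | T | F | F | T | F
T | T | F | T | T | T | F
T | T | F | T | F | T | F
T | T | F | F | T | T | F
T | T | F | F | F | T | F
T | F | T | T | T | T | T
T | F | T | T | F | T | F
T | F | T | F | T | T | T
T | F | T | F | F | T | F
T | F | F | T | T | T | F
T | F | F | T | F | T | F
T | F | F | F | T | T | F
T | F | F | F | F | T | F
F | T | T | T | T | T | T
F | T | T | T | F | T | F
F | T | T | F | T | T | T
F | T | T | F | F | T | F
F | T | F | T | T | T | F
F | T | F | T | F | T | F
F | T | F | F | T | T | F
F | T | F | F | F | T | F
F | F | T | T | T | T | F
F | F | T | T | F | F | F
F | F | T | F | T | T | F
F | F | T | F | F | T | F
F | F | F | T | T | T | F
F | F | F | T | F | F | F
F | F | F | F | T | T | F
F | F | F | F | F | T | F
At p=T, q=T, r=T, s=T, t=F we have φ true but ψ false, so φ does not entail ψ.

no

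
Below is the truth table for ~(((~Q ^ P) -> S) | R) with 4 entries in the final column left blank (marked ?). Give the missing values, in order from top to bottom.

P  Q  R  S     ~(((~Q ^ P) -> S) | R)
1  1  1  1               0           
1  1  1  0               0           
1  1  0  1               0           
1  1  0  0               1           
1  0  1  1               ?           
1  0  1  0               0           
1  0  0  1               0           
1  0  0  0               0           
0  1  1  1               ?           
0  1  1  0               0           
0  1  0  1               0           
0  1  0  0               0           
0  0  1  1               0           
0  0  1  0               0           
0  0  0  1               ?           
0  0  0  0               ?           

Row P=1, Q=0, R=1, S=1: ((~Q ^ P) -> S) = 1, (((~Q ^ P) -> S) | R) = 1, so ~(((~Q ^ P) -> S) | R) = 0.
Row P=0, Q=1, R=1, S=1: ((~Q ^ P) -> S) = 1, (((~Q ^ P) -> S) | R) = 1, so ~(((~Q ^ P) -> S) | R) = 0.
Row P=0, Q=0, R=0, S=1: ((~Q ^ P) -> S) = 1, (((~Q ^ P) -> S) | R) = 1, so ~(((~Q ^ P) -> S) | R) = 0.
Row P=0, Q=0, R=0, S=0: ((~Q ^ P) -> S) = 0, (((~Q ^ P) -> S) | R) = 0, so ~(((~Q ^ P) -> S) | R) = 1.

0, 0, 0, 1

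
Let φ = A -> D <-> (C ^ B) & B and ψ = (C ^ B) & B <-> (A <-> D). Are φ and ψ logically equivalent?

A | B | C | D | φ | ψ
- | - | - | - | - | -
F | F | F | F | F | F
F | F | F | T | F | T
F | F | T | F | F | F
F | F | T | T | F | T
F | T | F | F | T | T
F | T | F | T | T | F
F | T | T | F | F | F
F | T | T | T | F | T
T | F | F | F | T | T
T | F | F | T | F | F
T | F | T | F | T | T
T | F | T | T | F | F
T | T | F | F | F | F
T | T | F | T | T | T
T | T | T | F | T | T
T | T | T | T | F | F
The columns differ at A=F, B=F, C=F, D=T (φ=F, ψ=T), so they are not equivalent.

not equivalent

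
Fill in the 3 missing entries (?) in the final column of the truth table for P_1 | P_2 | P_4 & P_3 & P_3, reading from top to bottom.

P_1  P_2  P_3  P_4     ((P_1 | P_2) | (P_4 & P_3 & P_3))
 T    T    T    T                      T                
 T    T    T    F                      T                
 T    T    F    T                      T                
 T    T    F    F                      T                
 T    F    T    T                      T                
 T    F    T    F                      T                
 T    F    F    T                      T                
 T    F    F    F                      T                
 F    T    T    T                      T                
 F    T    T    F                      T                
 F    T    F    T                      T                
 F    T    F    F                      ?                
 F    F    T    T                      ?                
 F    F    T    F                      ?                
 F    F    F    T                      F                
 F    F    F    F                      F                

Row P_1=F, P_2=T, P_3=F, P_4=F: (P_1 | P_2) = T, (P_4 & P_3 & P_3) = F, so ((P_1 | P_2) | (P_4 & P_3 & P_3)) = T.
Row P_1=F, P_2=F, P_3=T, P_4=T: (P_1 | P_2) = F, (P_4 & P_3 & P_3) = T, so ((P_1 | P_2) | (P_4 & P_3 & P_3)) = T.
Row P_1=F, P_2=F, P_3=T, P_4=F: (P_1 | P_2) = F, (P_4 & P_3 & P_3) = F, so ((P_1 | P_2) | (P_4 & P_3 & P_3)) = F.

T, T, F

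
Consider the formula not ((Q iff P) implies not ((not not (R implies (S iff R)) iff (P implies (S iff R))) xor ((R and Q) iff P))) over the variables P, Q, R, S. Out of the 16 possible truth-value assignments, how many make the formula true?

2

P | Q | R | S | φ
- | - | - | - | -
T | T | T | T | F
T | T | T | F | F
T | T | F | T | F
T | T | F | F | T
T | F | T | T | F
T | F | T | F | F
T | F | F | T | F
T | F | F | F | F
F | T | T | T | F
F | T | T | F | F
F | T | F | T | F
F | T | F | F | F
F | F | T | T | F
F | F | T | F | T
F | F | F | T | F
F | F | F | F | F
The formula is true on 2 of the 16 rows.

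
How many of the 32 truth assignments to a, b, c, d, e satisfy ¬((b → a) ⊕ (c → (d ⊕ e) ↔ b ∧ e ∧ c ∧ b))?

12

a  b  c  d  e  |  φ
F  F  F  F  F  |  F
F  F  F  F  T  |  F
F  F  F  T  F  |  F
F  F  F  T  T  |  F
F  F  T  F  F  |  T
F  F  T  F  T  |  F
F  F  T  T  F  |  F
F  F  T  T  T  |  T
F  T  F  F  F  |  T
F  T  F  F  T  |  T
F  T  F  T  F  |  T
F  T  F  T  T  |  T
F  T  T  F  F  |  F
F  T  T  F  T  |  F
F  T  T  T  F  |  T
F  T  T  T  T  |  T
T  F  F  F  F  |  F
T  F  F  F  T  |  F
T  F  F  T  F  |  F
T  F  F  T  T  |  F
T  F  T  F  F  |  T
T  F  T  F  T  |  F
T  F  T  T  F  |  F
T  F  T  T  T  |  T
T  T  F  F  F  |  F
T  T  F  F  T  |  F
T  T  F  T  F  |  F
T  T  F  T  T  |  F
T  T  T  F  F  |  T
T  T  T  F  T  |  T
T  T  T  T  F  |  F
T  T  T  T  T  |  F
The formula is true on 12 of the 32 rows.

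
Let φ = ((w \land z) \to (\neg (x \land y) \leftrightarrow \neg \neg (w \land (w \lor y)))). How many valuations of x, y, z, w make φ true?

x | y | z | w | (w \land z) | (x \land y) | \neg (x \land y) | (w \lor y) | (w \land (w \lor y)) | \neg (w \land (w \lor y)) | φ
- | - | - | - | ----------- | ----------- | ---------------- | ---------- | -------------------- | ------------------------- | -
0 | 0 | 0 | 0 |      0      |      0      |        1         |     0      |          0           |             1             | 1
0 | 0 | 0 | 1 |      0      |      0      |        1         |     1      |          1           |             0             | 1
0 | 0 | 1 | 0 |      0      |      0      |        1         |     0      |          0           |             1             | 1
0 | 0 | 1 | 1 |      1      |      0      |        1         |     1      |          1           |             0             | 1
0 | 1 | 0 | 0 |      0      |      0      |        1         |     1      |          0           |             1             | 1
0 | 1 | 0 | 1 |      0      |      0      |        1         |     1      |          1           |             0             | 1
0 | 1 | 1 | 0 |      0      |      0      |        1         |     1      |          0           |             1             | 1
0 | 1 | 1 | 1 |      1      |      0      |        1         |     1      |          1           |             0             | 1
1 | 0 | 0 | 0 |      0      |      0      |        1         |     0      |          0           |             1             | 1
1 | 0 | 0 | 1 |      0      |      0      |        1         |     1      |          1           |             0             | 1
1 | 0 | 1 | 0 |      0      |      0      |        1         |     0      |          0           |             1             | 1
1 | 0 | 1 | 1 |      1      |      0      |        1         |     1      |          1           |             0             | 1
1 | 1 | 0 | 0 |      0      |      1      |        0         |     1      |          0           |             1             | 1
1 | 1 | 0 | 1 |      0      |      1      |        0         |     1      |          1           |             0             | 1
1 | 1 | 1 | 0 |      0      |      1      |        0         |     1      |          0           |             1             | 1
1 | 1 | 1 | 1 |      1      |      1      |        0         |     1      |          1           |             0             | 0
The formula is true on 15 of the 16 rows.

15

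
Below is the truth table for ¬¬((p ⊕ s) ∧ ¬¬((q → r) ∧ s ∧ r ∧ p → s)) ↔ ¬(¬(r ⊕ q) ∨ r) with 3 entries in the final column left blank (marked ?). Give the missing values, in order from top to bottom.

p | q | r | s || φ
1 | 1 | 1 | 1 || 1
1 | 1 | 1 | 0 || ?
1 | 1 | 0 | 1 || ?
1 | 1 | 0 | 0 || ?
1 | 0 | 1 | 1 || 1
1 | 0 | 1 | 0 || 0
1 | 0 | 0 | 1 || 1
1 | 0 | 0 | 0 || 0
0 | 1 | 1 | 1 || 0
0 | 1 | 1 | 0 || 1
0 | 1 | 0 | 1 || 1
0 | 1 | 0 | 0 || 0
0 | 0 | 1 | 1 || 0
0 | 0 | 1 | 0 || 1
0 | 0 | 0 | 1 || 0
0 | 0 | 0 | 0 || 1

Row p=1, q=1, r=1, s=0: ¬¬((p ⊕ s) ∧ ¬¬((q → r) ∧ s ∧ r ∧ p → s)) = 1, ¬(¬(r ⊕ q) ∨ r) = 0, so the formula = 0.
Row p=1, q=1, r=0, s=1: ¬¬((p ⊕ s) ∧ ¬¬((q → r) ∧ s ∧ r ∧ p → s)) = 0, ¬(¬(r ⊕ q) ∨ r) = 1, so the formula = 0.
Row p=1, q=1, r=0, s=0: ¬¬((p ⊕ s) ∧ ¬¬((q → r) ∧ s ∧ r ∧ p → s)) = 1, ¬(¬(r ⊕ q) ∨ r) = 1, so the formula = 1.

0, 0, 1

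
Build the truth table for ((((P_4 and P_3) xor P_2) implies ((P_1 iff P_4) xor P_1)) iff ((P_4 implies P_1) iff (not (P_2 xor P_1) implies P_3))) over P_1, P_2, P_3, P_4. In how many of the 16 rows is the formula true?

12

P_1  P_2  P_3  P_4  |  (P_4 and P_3)  ((P_4 and P_3) xor P_2)  (P_1 iff P_4)  ((P_1 iff P_4) xor P_1)  (P_4 implies P_1)  (P_2 xor P_1)  not (P_2 xor P_1)  φ
 T    T    T    T   |        T                   F                   T                   F                     T                F                T          T
 T    T    T    F   |        F                   T                   F                   T                     T                F                T          T
 T    T    F    T   |        F                   T                   T                   F                     T                F                T          T
 T    T    F    F   |        F                   T                   F                   T                     T                F                T          F
 T    F    T    T   |        T                   T                   T                   F                     T                T                F          F
 T    F    T    F   |        F                   F                   F                   T                     T                T                F          T
 T    F    F    T   |        F                   F                   T                   F                     T                T                F          T
 T    F    F    F   |        F                   F                   F                   T                     T                T                F          T
 F    T    T    T   |        T                   F                   F                   F                     F                T                F          F
 F    T    T    F   |        F                   T                   T                   T                     T                T                F          T
 F    T    F    T   |        F                   T                   F                   F                     F                T                F          T
 F    T    F    F   |        F                   T                   T                   T                     T                T                F          T
 F    F    T    T   |        T                   T                   F                   F                     F                F                T          T
 F    F    T    F   |        F                   F                   T                   T                     T                F                T          T
 F    F    F    T   |        F                   F                   F                   F                     F                F                T          T
 F    F    F    F   |        F                   F                   T                   T                     T                F                T          F
The formula is true on 12 of the 16 rows.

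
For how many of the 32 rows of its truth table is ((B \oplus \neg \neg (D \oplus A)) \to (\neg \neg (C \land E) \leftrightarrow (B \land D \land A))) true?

26

A | B | C | D | E || φ
1 | 1 | 1 | 1 | 1 || 1
1 | 1 | 1 | 1 | 0 || 0
1 | 1 | 1 | 0 | 1 || 1
1 | 1 | 1 | 0 | 0 || 1
1 | 1 | 0 | 1 | 1 || 0
1 | 1 | 0 | 1 | 0 || 0
1 | 1 | 0 | 0 | 1 || 1
1 | 1 | 0 | 0 | 0 || 1
1 | 0 | 1 | 1 | 1 || 1
1 | 0 | 1 | 1 | 0 || 1
1 | 0 | 1 | 0 | 1 || 0
1 | 0 | 1 | 0 | 0 || 1
1 | 0 | 0 | 1 | 1 || 1
1 | 0 | 0 | 1 | 0 || 1
1 | 0 | 0 | 0 | 1 || 1
1 | 0 | 0 | 0 | 0 || 1
0 | 1 | 1 | 1 | 1 || 1
0 | 1 | 1 | 1 | 0 || 1
0 | 1 | 1 | 0 | 1 || 0
0 | 1 | 1 | 0 | 0 || 1
0 | 1 | 0 | 1 | 1 || 1
0 | 1 | 0 | 1 | 0 || 1
0 | 1 | 0 | 0 | 1 || 1
0 | 1 | 0 | 0 | 0 || 1
0 | 0 | 1 | 1 | 1 || 0
0 | 0 | 1 | 1 | 0 || 1
0 | 0 | 1 | 0 | 1 || 1
0 | 0 | 1 | 0 | 0 || 1
0 | 0 | 0 | 1 | 1 || 1
0 | 0 | 0 | 1 | 0 || 1
0 | 0 | 0 | 0 | 1 || 1
0 | 0 | 0 | 0 | 0 || 1
The formula is true on 26 of the 32 rows.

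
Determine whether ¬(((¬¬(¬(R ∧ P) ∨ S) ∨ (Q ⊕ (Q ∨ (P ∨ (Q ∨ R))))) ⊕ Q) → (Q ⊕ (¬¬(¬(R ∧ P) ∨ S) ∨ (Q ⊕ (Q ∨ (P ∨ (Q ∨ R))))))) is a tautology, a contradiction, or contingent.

contradiction

P  Q  R  S  |  (R ∧ P)  ¬(R ∧ P)  (¬(R ∧ P) ∨ S)  ¬(¬(R ∧ P) ∨ S)  ¬¬(¬(R ∧ P) ∨ S)  (Q ∨ R)  (P ∨ (Q ∨ R))  (Q ∨ (P ∨ (Q ∨ R)))  (Q ⊕ (Q ∨ (P ∨ (Q ∨ R))))  φ
T  T  T  T  |     T        F            T                F                T             T           T                 T                       F              F
T  T  T  F  |     T        F            F                T                F             T           T                 T                       F              F
T  T  F  T  |     F        T            T                F                T             T           T                 T                       F              F
T  T  F  F  |     F        T            T                F                T             T           T                 T                       F              F
T  F  T  T  |     T        F            T                F                T             T           T                 T                       T              F
T  F  T  F  |     T        F            F                T                F             T           T                 T                       T              F
T  F  F  T  |     F        T            T                F                T             F           T                 T                       T              F
T  F  F  F  |     F        T            T                F                T             F           T                 T                       T              F
F  T  T  T  |     F        T            T                F                T             T           T                 T                       F              F
F  T  T  F  |     F        T            T                F                T             T           T                 T                       F              F
F  T  F  T  |     F        T            T                F                T             T           T                 T                       F              F
F  T  F  F  |     F        T            T                F                T             T           T                 T                       F              F
F  F  T  T  |     F        T            T                F                T             T           T                 T                       T              F
F  F  T  F  |     F        T            T                F                T             T           T                 T                       T              F
F  F  F  T  |     F        T            T                F                T             F           F                 F                       F              F
F  F  F  F  |     F        T            T                F                T             F           F                 F                       F              F
Every row is F, so the formula is a contradiction.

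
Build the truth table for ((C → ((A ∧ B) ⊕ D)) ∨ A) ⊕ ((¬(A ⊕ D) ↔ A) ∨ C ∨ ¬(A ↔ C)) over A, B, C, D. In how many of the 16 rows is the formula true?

4

A | B | C | D || (A ∧ B) | ((A ∧ B) ⊕ D) | (C → ((A ∧ B) ⊕ D)) | ((C → ((A ∧ B) ⊕ D)) ∨ A) | (A ⊕ D) | ¬(A ⊕ D) | (¬(A ⊕ D) ↔ A) | (A ↔ C) | ¬(A ↔ C) | φ
T | T | T | T ||    T    |       F       |          F          |             T             |    F    |    T     |       T        |    T    |    F     | F
T | T | T | F ||    T    |       T       |          T          |             T             |    T    |    F     |       F        |    T    |    F     | F
T | T | F | T ||    T    |       F       |          T          |             T             |    F    |    T     |       T        |    F    |    T     | F
T | T | F | F ||    T    |       T       |          T          |             T             |    T    |    F     |       F        |    F    |    T     | F
T | F | T | T ||    F    |       T       |          T          |             T             |    F    |    T     |       T        |    T    |    F     | F
T | F | T | F ||    F    |       F       |          F          |             T             |    T    |    F     |       F        |    T    |    F     | F
T | F | F | T ||    F    |       T       |          T          |             T             |    F    |    T     |       T        |    F    |    T     | F
T | F | F | F ||    F    |       F       |          T          |             T             |    T    |    F     |       F        |    F    |    T     | F
F | T | T | T ||    F    |       T       |          T          |             T             |    T    |    F     |       T        |    F    |    T     | F
F | T | T | F ||    F    |       F       |          F          |             F             |    F    |    T     |       F        |    F    |    T     | T
F | T | F | T ||    F    |       T       |          T          |             T             |    T    |    F     |       T        |    T    |    F     | F
F | T | F | F ||    F    |       F       |          T          |             T             |    F    |    T     |       F        |    T    |    F     | T
F | F | T | T ||    F    |       T       |          T          |             T             |    T    |    F     |       T        |    F    |    T     | F
F | F | T | F ||    F    |       F       |          F          |             F             |    F    |    T     |       F        |    F    |    T     | T
F | F | F | T ||    F    |       T       |          T          |             T             |    T    |    F     |       T        |    T    |    F     | F
F | F | F | F ||    F    |       F       |          T          |             T             |    F    |    T     |       F        |    T    |    F     | T
The formula is true on 4 of the 16 rows.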